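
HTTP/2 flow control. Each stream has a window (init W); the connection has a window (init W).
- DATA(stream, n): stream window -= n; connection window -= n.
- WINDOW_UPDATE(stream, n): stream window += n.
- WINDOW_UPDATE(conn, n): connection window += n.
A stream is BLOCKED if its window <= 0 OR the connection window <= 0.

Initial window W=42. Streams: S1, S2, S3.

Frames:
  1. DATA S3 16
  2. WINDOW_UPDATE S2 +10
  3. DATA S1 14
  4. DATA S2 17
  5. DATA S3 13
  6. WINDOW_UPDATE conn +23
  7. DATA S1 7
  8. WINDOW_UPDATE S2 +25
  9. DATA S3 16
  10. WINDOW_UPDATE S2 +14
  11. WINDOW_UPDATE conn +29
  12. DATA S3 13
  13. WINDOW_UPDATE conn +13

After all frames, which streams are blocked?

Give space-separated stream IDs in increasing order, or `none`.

Answer: S3

Derivation:
Op 1: conn=26 S1=42 S2=42 S3=26 blocked=[]
Op 2: conn=26 S1=42 S2=52 S3=26 blocked=[]
Op 3: conn=12 S1=28 S2=52 S3=26 blocked=[]
Op 4: conn=-5 S1=28 S2=35 S3=26 blocked=[1, 2, 3]
Op 5: conn=-18 S1=28 S2=35 S3=13 blocked=[1, 2, 3]
Op 6: conn=5 S1=28 S2=35 S3=13 blocked=[]
Op 7: conn=-2 S1=21 S2=35 S3=13 blocked=[1, 2, 3]
Op 8: conn=-2 S1=21 S2=60 S3=13 blocked=[1, 2, 3]
Op 9: conn=-18 S1=21 S2=60 S3=-3 blocked=[1, 2, 3]
Op 10: conn=-18 S1=21 S2=74 S3=-3 blocked=[1, 2, 3]
Op 11: conn=11 S1=21 S2=74 S3=-3 blocked=[3]
Op 12: conn=-2 S1=21 S2=74 S3=-16 blocked=[1, 2, 3]
Op 13: conn=11 S1=21 S2=74 S3=-16 blocked=[3]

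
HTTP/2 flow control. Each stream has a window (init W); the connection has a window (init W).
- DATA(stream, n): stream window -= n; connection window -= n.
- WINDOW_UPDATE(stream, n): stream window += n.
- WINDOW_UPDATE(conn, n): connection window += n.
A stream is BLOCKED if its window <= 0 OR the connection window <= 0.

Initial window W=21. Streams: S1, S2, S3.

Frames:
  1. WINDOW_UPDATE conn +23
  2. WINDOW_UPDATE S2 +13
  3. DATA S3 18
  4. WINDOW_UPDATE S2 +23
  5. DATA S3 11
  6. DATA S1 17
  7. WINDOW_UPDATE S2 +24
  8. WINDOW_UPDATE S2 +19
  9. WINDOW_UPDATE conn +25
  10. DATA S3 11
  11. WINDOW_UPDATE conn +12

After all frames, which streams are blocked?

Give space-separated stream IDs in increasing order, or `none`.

Op 1: conn=44 S1=21 S2=21 S3=21 blocked=[]
Op 2: conn=44 S1=21 S2=34 S3=21 blocked=[]
Op 3: conn=26 S1=21 S2=34 S3=3 blocked=[]
Op 4: conn=26 S1=21 S2=57 S3=3 blocked=[]
Op 5: conn=15 S1=21 S2=57 S3=-8 blocked=[3]
Op 6: conn=-2 S1=4 S2=57 S3=-8 blocked=[1, 2, 3]
Op 7: conn=-2 S1=4 S2=81 S3=-8 blocked=[1, 2, 3]
Op 8: conn=-2 S1=4 S2=100 S3=-8 blocked=[1, 2, 3]
Op 9: conn=23 S1=4 S2=100 S3=-8 blocked=[3]
Op 10: conn=12 S1=4 S2=100 S3=-19 blocked=[3]
Op 11: conn=24 S1=4 S2=100 S3=-19 blocked=[3]

Answer: S3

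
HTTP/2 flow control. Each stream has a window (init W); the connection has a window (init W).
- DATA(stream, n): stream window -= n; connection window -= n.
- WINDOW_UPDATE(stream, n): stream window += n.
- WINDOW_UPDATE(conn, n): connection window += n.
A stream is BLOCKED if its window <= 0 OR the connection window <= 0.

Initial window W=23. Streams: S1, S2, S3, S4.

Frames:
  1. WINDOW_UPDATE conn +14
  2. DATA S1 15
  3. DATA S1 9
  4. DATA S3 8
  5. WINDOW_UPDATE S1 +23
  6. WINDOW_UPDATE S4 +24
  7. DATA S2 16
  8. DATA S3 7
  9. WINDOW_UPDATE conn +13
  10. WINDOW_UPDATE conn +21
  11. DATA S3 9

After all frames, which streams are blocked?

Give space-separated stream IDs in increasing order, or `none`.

Op 1: conn=37 S1=23 S2=23 S3=23 S4=23 blocked=[]
Op 2: conn=22 S1=8 S2=23 S3=23 S4=23 blocked=[]
Op 3: conn=13 S1=-1 S2=23 S3=23 S4=23 blocked=[1]
Op 4: conn=5 S1=-1 S2=23 S3=15 S4=23 blocked=[1]
Op 5: conn=5 S1=22 S2=23 S3=15 S4=23 blocked=[]
Op 6: conn=5 S1=22 S2=23 S3=15 S4=47 blocked=[]
Op 7: conn=-11 S1=22 S2=7 S3=15 S4=47 blocked=[1, 2, 3, 4]
Op 8: conn=-18 S1=22 S2=7 S3=8 S4=47 blocked=[1, 2, 3, 4]
Op 9: conn=-5 S1=22 S2=7 S3=8 S4=47 blocked=[1, 2, 3, 4]
Op 10: conn=16 S1=22 S2=7 S3=8 S4=47 blocked=[]
Op 11: conn=7 S1=22 S2=7 S3=-1 S4=47 blocked=[3]

Answer: S3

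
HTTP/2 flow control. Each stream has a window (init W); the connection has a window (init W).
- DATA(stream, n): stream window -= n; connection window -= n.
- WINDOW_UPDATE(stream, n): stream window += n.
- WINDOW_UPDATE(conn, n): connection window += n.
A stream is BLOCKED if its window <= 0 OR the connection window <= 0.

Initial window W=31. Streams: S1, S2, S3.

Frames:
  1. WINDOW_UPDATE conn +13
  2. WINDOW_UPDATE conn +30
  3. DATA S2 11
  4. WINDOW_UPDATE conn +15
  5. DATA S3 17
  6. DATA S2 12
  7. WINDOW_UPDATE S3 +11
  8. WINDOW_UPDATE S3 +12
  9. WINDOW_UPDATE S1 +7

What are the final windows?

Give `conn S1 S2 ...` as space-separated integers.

Op 1: conn=44 S1=31 S2=31 S3=31 blocked=[]
Op 2: conn=74 S1=31 S2=31 S3=31 blocked=[]
Op 3: conn=63 S1=31 S2=20 S3=31 blocked=[]
Op 4: conn=78 S1=31 S2=20 S3=31 blocked=[]
Op 5: conn=61 S1=31 S2=20 S3=14 blocked=[]
Op 6: conn=49 S1=31 S2=8 S3=14 blocked=[]
Op 7: conn=49 S1=31 S2=8 S3=25 blocked=[]
Op 8: conn=49 S1=31 S2=8 S3=37 blocked=[]
Op 9: conn=49 S1=38 S2=8 S3=37 blocked=[]

Answer: 49 38 8 37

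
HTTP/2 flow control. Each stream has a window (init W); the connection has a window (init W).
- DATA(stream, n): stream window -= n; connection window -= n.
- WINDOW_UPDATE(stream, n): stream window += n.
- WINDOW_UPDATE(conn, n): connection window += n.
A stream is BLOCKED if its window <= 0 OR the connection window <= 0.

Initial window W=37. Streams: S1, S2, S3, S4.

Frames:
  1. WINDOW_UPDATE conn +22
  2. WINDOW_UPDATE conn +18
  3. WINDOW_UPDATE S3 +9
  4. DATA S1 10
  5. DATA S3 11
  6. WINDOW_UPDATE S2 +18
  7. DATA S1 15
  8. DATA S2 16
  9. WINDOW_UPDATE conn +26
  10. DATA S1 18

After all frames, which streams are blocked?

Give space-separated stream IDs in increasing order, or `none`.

Op 1: conn=59 S1=37 S2=37 S3=37 S4=37 blocked=[]
Op 2: conn=77 S1=37 S2=37 S3=37 S4=37 blocked=[]
Op 3: conn=77 S1=37 S2=37 S3=46 S4=37 blocked=[]
Op 4: conn=67 S1=27 S2=37 S3=46 S4=37 blocked=[]
Op 5: conn=56 S1=27 S2=37 S3=35 S4=37 blocked=[]
Op 6: conn=56 S1=27 S2=55 S3=35 S4=37 blocked=[]
Op 7: conn=41 S1=12 S2=55 S3=35 S4=37 blocked=[]
Op 8: conn=25 S1=12 S2=39 S3=35 S4=37 blocked=[]
Op 9: conn=51 S1=12 S2=39 S3=35 S4=37 blocked=[]
Op 10: conn=33 S1=-6 S2=39 S3=35 S4=37 blocked=[1]

Answer: S1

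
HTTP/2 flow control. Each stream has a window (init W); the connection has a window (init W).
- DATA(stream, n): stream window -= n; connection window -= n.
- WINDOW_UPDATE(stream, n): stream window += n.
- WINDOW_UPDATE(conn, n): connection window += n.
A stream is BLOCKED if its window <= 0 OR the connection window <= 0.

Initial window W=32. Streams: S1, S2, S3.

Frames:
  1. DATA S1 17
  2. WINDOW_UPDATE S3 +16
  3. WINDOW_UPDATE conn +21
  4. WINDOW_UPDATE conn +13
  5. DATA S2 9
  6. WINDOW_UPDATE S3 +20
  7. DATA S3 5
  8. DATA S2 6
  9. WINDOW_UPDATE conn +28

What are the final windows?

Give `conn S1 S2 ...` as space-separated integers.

Op 1: conn=15 S1=15 S2=32 S3=32 blocked=[]
Op 2: conn=15 S1=15 S2=32 S3=48 blocked=[]
Op 3: conn=36 S1=15 S2=32 S3=48 blocked=[]
Op 4: conn=49 S1=15 S2=32 S3=48 blocked=[]
Op 5: conn=40 S1=15 S2=23 S3=48 blocked=[]
Op 6: conn=40 S1=15 S2=23 S3=68 blocked=[]
Op 7: conn=35 S1=15 S2=23 S3=63 blocked=[]
Op 8: conn=29 S1=15 S2=17 S3=63 blocked=[]
Op 9: conn=57 S1=15 S2=17 S3=63 blocked=[]

Answer: 57 15 17 63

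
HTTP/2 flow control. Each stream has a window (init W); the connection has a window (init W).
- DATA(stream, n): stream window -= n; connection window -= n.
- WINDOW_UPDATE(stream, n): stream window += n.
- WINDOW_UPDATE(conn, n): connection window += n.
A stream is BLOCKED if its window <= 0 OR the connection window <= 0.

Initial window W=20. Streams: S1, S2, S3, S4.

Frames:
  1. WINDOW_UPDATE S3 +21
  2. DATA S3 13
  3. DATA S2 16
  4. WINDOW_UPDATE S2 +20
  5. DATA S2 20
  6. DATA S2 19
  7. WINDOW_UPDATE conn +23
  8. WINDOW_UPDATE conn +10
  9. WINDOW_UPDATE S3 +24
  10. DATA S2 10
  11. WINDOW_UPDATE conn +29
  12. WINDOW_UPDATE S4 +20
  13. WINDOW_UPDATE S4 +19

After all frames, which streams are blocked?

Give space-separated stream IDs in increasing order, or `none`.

Answer: S2

Derivation:
Op 1: conn=20 S1=20 S2=20 S3=41 S4=20 blocked=[]
Op 2: conn=7 S1=20 S2=20 S3=28 S4=20 blocked=[]
Op 3: conn=-9 S1=20 S2=4 S3=28 S4=20 blocked=[1, 2, 3, 4]
Op 4: conn=-9 S1=20 S2=24 S3=28 S4=20 blocked=[1, 2, 3, 4]
Op 5: conn=-29 S1=20 S2=4 S3=28 S4=20 blocked=[1, 2, 3, 4]
Op 6: conn=-48 S1=20 S2=-15 S3=28 S4=20 blocked=[1, 2, 3, 4]
Op 7: conn=-25 S1=20 S2=-15 S3=28 S4=20 blocked=[1, 2, 3, 4]
Op 8: conn=-15 S1=20 S2=-15 S3=28 S4=20 blocked=[1, 2, 3, 4]
Op 9: conn=-15 S1=20 S2=-15 S3=52 S4=20 blocked=[1, 2, 3, 4]
Op 10: conn=-25 S1=20 S2=-25 S3=52 S4=20 blocked=[1, 2, 3, 4]
Op 11: conn=4 S1=20 S2=-25 S3=52 S4=20 blocked=[2]
Op 12: conn=4 S1=20 S2=-25 S3=52 S4=40 blocked=[2]
Op 13: conn=4 S1=20 S2=-25 S3=52 S4=59 blocked=[2]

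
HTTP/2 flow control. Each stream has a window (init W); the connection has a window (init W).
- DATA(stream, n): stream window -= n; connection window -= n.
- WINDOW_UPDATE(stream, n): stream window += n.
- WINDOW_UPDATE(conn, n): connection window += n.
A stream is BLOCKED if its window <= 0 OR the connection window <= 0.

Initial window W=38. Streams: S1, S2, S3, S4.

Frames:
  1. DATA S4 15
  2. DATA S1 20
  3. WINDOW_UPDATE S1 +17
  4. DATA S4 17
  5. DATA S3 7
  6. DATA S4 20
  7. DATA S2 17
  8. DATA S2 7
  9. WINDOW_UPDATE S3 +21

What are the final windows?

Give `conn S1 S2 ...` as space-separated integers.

Answer: -65 35 14 52 -14

Derivation:
Op 1: conn=23 S1=38 S2=38 S3=38 S4=23 blocked=[]
Op 2: conn=3 S1=18 S2=38 S3=38 S4=23 blocked=[]
Op 3: conn=3 S1=35 S2=38 S3=38 S4=23 blocked=[]
Op 4: conn=-14 S1=35 S2=38 S3=38 S4=6 blocked=[1, 2, 3, 4]
Op 5: conn=-21 S1=35 S2=38 S3=31 S4=6 blocked=[1, 2, 3, 4]
Op 6: conn=-41 S1=35 S2=38 S3=31 S4=-14 blocked=[1, 2, 3, 4]
Op 7: conn=-58 S1=35 S2=21 S3=31 S4=-14 blocked=[1, 2, 3, 4]
Op 8: conn=-65 S1=35 S2=14 S3=31 S4=-14 blocked=[1, 2, 3, 4]
Op 9: conn=-65 S1=35 S2=14 S3=52 S4=-14 blocked=[1, 2, 3, 4]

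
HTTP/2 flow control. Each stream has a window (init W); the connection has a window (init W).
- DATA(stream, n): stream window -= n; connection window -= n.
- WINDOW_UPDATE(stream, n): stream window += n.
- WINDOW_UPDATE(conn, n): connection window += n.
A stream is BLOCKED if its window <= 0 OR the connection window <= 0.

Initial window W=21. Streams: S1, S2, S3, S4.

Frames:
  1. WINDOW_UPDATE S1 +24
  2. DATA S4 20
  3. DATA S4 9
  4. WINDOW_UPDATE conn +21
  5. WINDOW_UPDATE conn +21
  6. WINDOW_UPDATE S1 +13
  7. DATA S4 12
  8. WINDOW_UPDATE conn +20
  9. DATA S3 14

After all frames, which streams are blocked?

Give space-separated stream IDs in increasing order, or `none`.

Answer: S4

Derivation:
Op 1: conn=21 S1=45 S2=21 S3=21 S4=21 blocked=[]
Op 2: conn=1 S1=45 S2=21 S3=21 S4=1 blocked=[]
Op 3: conn=-8 S1=45 S2=21 S3=21 S4=-8 blocked=[1, 2, 3, 4]
Op 4: conn=13 S1=45 S2=21 S3=21 S4=-8 blocked=[4]
Op 5: conn=34 S1=45 S2=21 S3=21 S4=-8 blocked=[4]
Op 6: conn=34 S1=58 S2=21 S3=21 S4=-8 blocked=[4]
Op 7: conn=22 S1=58 S2=21 S3=21 S4=-20 blocked=[4]
Op 8: conn=42 S1=58 S2=21 S3=21 S4=-20 blocked=[4]
Op 9: conn=28 S1=58 S2=21 S3=7 S4=-20 blocked=[4]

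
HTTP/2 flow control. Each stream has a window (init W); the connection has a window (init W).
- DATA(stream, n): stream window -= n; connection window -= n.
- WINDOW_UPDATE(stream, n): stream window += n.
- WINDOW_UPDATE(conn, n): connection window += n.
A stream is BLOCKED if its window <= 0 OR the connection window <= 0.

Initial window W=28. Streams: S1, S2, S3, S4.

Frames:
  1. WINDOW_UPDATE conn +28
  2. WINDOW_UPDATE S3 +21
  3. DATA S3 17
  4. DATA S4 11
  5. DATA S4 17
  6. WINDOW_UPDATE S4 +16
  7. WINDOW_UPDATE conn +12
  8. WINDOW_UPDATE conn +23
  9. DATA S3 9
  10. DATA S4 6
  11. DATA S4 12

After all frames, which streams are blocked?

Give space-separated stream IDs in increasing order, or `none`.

Op 1: conn=56 S1=28 S2=28 S3=28 S4=28 blocked=[]
Op 2: conn=56 S1=28 S2=28 S3=49 S4=28 blocked=[]
Op 3: conn=39 S1=28 S2=28 S3=32 S4=28 blocked=[]
Op 4: conn=28 S1=28 S2=28 S3=32 S4=17 blocked=[]
Op 5: conn=11 S1=28 S2=28 S3=32 S4=0 blocked=[4]
Op 6: conn=11 S1=28 S2=28 S3=32 S4=16 blocked=[]
Op 7: conn=23 S1=28 S2=28 S3=32 S4=16 blocked=[]
Op 8: conn=46 S1=28 S2=28 S3=32 S4=16 blocked=[]
Op 9: conn=37 S1=28 S2=28 S3=23 S4=16 blocked=[]
Op 10: conn=31 S1=28 S2=28 S3=23 S4=10 blocked=[]
Op 11: conn=19 S1=28 S2=28 S3=23 S4=-2 blocked=[4]

Answer: S4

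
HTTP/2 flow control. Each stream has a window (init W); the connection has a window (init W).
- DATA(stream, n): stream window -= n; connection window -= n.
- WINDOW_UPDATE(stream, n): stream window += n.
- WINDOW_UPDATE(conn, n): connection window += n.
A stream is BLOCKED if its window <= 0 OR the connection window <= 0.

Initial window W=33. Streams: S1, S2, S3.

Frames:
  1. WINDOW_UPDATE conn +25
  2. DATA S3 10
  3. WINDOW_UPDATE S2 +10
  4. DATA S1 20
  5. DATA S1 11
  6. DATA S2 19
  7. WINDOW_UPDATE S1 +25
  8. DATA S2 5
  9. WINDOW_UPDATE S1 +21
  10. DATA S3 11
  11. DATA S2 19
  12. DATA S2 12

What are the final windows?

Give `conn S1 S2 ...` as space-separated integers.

Answer: -49 48 -12 12

Derivation:
Op 1: conn=58 S1=33 S2=33 S3=33 blocked=[]
Op 2: conn=48 S1=33 S2=33 S3=23 blocked=[]
Op 3: conn=48 S1=33 S2=43 S3=23 blocked=[]
Op 4: conn=28 S1=13 S2=43 S3=23 blocked=[]
Op 5: conn=17 S1=2 S2=43 S3=23 blocked=[]
Op 6: conn=-2 S1=2 S2=24 S3=23 blocked=[1, 2, 3]
Op 7: conn=-2 S1=27 S2=24 S3=23 blocked=[1, 2, 3]
Op 8: conn=-7 S1=27 S2=19 S3=23 blocked=[1, 2, 3]
Op 9: conn=-7 S1=48 S2=19 S3=23 blocked=[1, 2, 3]
Op 10: conn=-18 S1=48 S2=19 S3=12 blocked=[1, 2, 3]
Op 11: conn=-37 S1=48 S2=0 S3=12 blocked=[1, 2, 3]
Op 12: conn=-49 S1=48 S2=-12 S3=12 blocked=[1, 2, 3]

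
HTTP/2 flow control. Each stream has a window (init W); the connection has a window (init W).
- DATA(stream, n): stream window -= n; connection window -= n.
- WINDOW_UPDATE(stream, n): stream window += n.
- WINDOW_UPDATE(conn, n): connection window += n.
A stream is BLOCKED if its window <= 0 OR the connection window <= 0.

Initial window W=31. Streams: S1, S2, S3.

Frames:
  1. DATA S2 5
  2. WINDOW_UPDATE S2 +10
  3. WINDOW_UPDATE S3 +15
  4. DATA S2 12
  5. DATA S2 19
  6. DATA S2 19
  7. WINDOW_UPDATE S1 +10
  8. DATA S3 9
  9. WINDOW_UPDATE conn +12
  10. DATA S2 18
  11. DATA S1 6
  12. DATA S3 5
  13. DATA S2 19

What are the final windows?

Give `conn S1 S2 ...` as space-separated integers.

Op 1: conn=26 S1=31 S2=26 S3=31 blocked=[]
Op 2: conn=26 S1=31 S2=36 S3=31 blocked=[]
Op 3: conn=26 S1=31 S2=36 S3=46 blocked=[]
Op 4: conn=14 S1=31 S2=24 S3=46 blocked=[]
Op 5: conn=-5 S1=31 S2=5 S3=46 blocked=[1, 2, 3]
Op 6: conn=-24 S1=31 S2=-14 S3=46 blocked=[1, 2, 3]
Op 7: conn=-24 S1=41 S2=-14 S3=46 blocked=[1, 2, 3]
Op 8: conn=-33 S1=41 S2=-14 S3=37 blocked=[1, 2, 3]
Op 9: conn=-21 S1=41 S2=-14 S3=37 blocked=[1, 2, 3]
Op 10: conn=-39 S1=41 S2=-32 S3=37 blocked=[1, 2, 3]
Op 11: conn=-45 S1=35 S2=-32 S3=37 blocked=[1, 2, 3]
Op 12: conn=-50 S1=35 S2=-32 S3=32 blocked=[1, 2, 3]
Op 13: conn=-69 S1=35 S2=-51 S3=32 blocked=[1, 2, 3]

Answer: -69 35 -51 32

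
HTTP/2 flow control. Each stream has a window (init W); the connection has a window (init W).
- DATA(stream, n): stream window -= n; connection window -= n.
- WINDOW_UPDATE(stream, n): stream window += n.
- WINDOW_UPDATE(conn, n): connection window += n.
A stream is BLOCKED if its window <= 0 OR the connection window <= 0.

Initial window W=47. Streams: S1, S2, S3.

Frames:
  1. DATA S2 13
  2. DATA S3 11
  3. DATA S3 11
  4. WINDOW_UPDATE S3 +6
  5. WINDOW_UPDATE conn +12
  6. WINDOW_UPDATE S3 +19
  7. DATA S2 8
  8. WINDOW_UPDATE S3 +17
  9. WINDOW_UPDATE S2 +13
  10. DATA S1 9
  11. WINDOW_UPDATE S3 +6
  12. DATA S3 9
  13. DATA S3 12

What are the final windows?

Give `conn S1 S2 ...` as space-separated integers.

Op 1: conn=34 S1=47 S2=34 S3=47 blocked=[]
Op 2: conn=23 S1=47 S2=34 S3=36 blocked=[]
Op 3: conn=12 S1=47 S2=34 S3=25 blocked=[]
Op 4: conn=12 S1=47 S2=34 S3=31 blocked=[]
Op 5: conn=24 S1=47 S2=34 S3=31 blocked=[]
Op 6: conn=24 S1=47 S2=34 S3=50 blocked=[]
Op 7: conn=16 S1=47 S2=26 S3=50 blocked=[]
Op 8: conn=16 S1=47 S2=26 S3=67 blocked=[]
Op 9: conn=16 S1=47 S2=39 S3=67 blocked=[]
Op 10: conn=7 S1=38 S2=39 S3=67 blocked=[]
Op 11: conn=7 S1=38 S2=39 S3=73 blocked=[]
Op 12: conn=-2 S1=38 S2=39 S3=64 blocked=[1, 2, 3]
Op 13: conn=-14 S1=38 S2=39 S3=52 blocked=[1, 2, 3]

Answer: -14 38 39 52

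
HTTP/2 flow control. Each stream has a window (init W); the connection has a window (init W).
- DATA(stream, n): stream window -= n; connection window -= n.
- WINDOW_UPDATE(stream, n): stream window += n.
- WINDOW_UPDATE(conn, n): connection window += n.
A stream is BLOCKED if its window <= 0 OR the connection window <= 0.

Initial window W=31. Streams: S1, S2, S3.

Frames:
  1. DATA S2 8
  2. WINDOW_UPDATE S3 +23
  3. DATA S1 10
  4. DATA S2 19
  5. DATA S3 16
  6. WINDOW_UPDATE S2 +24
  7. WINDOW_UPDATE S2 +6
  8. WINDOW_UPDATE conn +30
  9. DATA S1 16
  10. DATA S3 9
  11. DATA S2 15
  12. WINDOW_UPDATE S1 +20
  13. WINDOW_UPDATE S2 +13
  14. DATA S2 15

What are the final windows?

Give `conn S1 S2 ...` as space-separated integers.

Op 1: conn=23 S1=31 S2=23 S3=31 blocked=[]
Op 2: conn=23 S1=31 S2=23 S3=54 blocked=[]
Op 3: conn=13 S1=21 S2=23 S3=54 blocked=[]
Op 4: conn=-6 S1=21 S2=4 S3=54 blocked=[1, 2, 3]
Op 5: conn=-22 S1=21 S2=4 S3=38 blocked=[1, 2, 3]
Op 6: conn=-22 S1=21 S2=28 S3=38 blocked=[1, 2, 3]
Op 7: conn=-22 S1=21 S2=34 S3=38 blocked=[1, 2, 3]
Op 8: conn=8 S1=21 S2=34 S3=38 blocked=[]
Op 9: conn=-8 S1=5 S2=34 S3=38 blocked=[1, 2, 3]
Op 10: conn=-17 S1=5 S2=34 S3=29 blocked=[1, 2, 3]
Op 11: conn=-32 S1=5 S2=19 S3=29 blocked=[1, 2, 3]
Op 12: conn=-32 S1=25 S2=19 S3=29 blocked=[1, 2, 3]
Op 13: conn=-32 S1=25 S2=32 S3=29 blocked=[1, 2, 3]
Op 14: conn=-47 S1=25 S2=17 S3=29 blocked=[1, 2, 3]

Answer: -47 25 17 29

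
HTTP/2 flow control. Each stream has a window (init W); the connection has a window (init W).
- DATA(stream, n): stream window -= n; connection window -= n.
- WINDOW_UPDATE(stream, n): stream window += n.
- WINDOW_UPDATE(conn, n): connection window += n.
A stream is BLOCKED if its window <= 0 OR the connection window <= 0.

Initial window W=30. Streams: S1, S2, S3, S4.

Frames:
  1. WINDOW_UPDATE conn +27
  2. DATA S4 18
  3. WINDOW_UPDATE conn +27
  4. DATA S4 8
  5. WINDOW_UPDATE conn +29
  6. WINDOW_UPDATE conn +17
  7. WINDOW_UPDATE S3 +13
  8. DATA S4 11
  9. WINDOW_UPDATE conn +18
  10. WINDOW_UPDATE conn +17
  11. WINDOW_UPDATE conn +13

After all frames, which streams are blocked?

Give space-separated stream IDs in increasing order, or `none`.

Answer: S4

Derivation:
Op 1: conn=57 S1=30 S2=30 S3=30 S4=30 blocked=[]
Op 2: conn=39 S1=30 S2=30 S3=30 S4=12 blocked=[]
Op 3: conn=66 S1=30 S2=30 S3=30 S4=12 blocked=[]
Op 4: conn=58 S1=30 S2=30 S3=30 S4=4 blocked=[]
Op 5: conn=87 S1=30 S2=30 S3=30 S4=4 blocked=[]
Op 6: conn=104 S1=30 S2=30 S3=30 S4=4 blocked=[]
Op 7: conn=104 S1=30 S2=30 S3=43 S4=4 blocked=[]
Op 8: conn=93 S1=30 S2=30 S3=43 S4=-7 blocked=[4]
Op 9: conn=111 S1=30 S2=30 S3=43 S4=-7 blocked=[4]
Op 10: conn=128 S1=30 S2=30 S3=43 S4=-7 blocked=[4]
Op 11: conn=141 S1=30 S2=30 S3=43 S4=-7 blocked=[4]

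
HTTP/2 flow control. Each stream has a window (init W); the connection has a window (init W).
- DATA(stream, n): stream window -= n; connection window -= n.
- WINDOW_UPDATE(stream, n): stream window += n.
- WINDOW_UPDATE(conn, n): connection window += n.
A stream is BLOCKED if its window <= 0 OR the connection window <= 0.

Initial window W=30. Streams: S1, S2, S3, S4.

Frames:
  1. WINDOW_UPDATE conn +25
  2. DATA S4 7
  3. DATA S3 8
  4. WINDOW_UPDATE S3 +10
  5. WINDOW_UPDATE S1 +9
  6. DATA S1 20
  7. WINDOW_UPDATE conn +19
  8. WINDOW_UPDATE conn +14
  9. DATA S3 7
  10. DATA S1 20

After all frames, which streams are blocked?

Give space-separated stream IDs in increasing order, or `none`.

Answer: S1

Derivation:
Op 1: conn=55 S1=30 S2=30 S3=30 S4=30 blocked=[]
Op 2: conn=48 S1=30 S2=30 S3=30 S4=23 blocked=[]
Op 3: conn=40 S1=30 S2=30 S3=22 S4=23 blocked=[]
Op 4: conn=40 S1=30 S2=30 S3=32 S4=23 blocked=[]
Op 5: conn=40 S1=39 S2=30 S3=32 S4=23 blocked=[]
Op 6: conn=20 S1=19 S2=30 S3=32 S4=23 blocked=[]
Op 7: conn=39 S1=19 S2=30 S3=32 S4=23 blocked=[]
Op 8: conn=53 S1=19 S2=30 S3=32 S4=23 blocked=[]
Op 9: conn=46 S1=19 S2=30 S3=25 S4=23 blocked=[]
Op 10: conn=26 S1=-1 S2=30 S3=25 S4=23 blocked=[1]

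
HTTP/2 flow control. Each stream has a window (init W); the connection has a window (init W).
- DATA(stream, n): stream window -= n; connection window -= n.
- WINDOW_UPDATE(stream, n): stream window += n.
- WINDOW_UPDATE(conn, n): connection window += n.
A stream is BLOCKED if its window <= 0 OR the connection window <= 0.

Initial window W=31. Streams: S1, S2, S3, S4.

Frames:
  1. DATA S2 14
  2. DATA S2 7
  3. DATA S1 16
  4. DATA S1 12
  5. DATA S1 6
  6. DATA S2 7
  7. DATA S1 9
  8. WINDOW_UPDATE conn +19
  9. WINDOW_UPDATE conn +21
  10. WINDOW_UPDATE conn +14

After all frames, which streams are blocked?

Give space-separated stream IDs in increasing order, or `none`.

Answer: S1

Derivation:
Op 1: conn=17 S1=31 S2=17 S3=31 S4=31 blocked=[]
Op 2: conn=10 S1=31 S2=10 S3=31 S4=31 blocked=[]
Op 3: conn=-6 S1=15 S2=10 S3=31 S4=31 blocked=[1, 2, 3, 4]
Op 4: conn=-18 S1=3 S2=10 S3=31 S4=31 blocked=[1, 2, 3, 4]
Op 5: conn=-24 S1=-3 S2=10 S3=31 S4=31 blocked=[1, 2, 3, 4]
Op 6: conn=-31 S1=-3 S2=3 S3=31 S4=31 blocked=[1, 2, 3, 4]
Op 7: conn=-40 S1=-12 S2=3 S3=31 S4=31 blocked=[1, 2, 3, 4]
Op 8: conn=-21 S1=-12 S2=3 S3=31 S4=31 blocked=[1, 2, 3, 4]
Op 9: conn=0 S1=-12 S2=3 S3=31 S4=31 blocked=[1, 2, 3, 4]
Op 10: conn=14 S1=-12 S2=3 S3=31 S4=31 blocked=[1]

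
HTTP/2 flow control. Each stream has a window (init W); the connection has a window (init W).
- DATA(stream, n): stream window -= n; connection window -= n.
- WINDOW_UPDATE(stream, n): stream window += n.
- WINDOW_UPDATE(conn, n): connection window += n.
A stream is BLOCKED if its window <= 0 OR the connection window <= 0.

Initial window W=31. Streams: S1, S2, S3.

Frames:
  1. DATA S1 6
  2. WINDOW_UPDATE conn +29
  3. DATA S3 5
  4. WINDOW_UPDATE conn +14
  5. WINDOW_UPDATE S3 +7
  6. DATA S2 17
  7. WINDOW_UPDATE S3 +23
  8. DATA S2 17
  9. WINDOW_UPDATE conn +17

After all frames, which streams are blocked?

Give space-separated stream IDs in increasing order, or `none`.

Op 1: conn=25 S1=25 S2=31 S3=31 blocked=[]
Op 2: conn=54 S1=25 S2=31 S3=31 blocked=[]
Op 3: conn=49 S1=25 S2=31 S3=26 blocked=[]
Op 4: conn=63 S1=25 S2=31 S3=26 blocked=[]
Op 5: conn=63 S1=25 S2=31 S3=33 blocked=[]
Op 6: conn=46 S1=25 S2=14 S3=33 blocked=[]
Op 7: conn=46 S1=25 S2=14 S3=56 blocked=[]
Op 8: conn=29 S1=25 S2=-3 S3=56 blocked=[2]
Op 9: conn=46 S1=25 S2=-3 S3=56 blocked=[2]

Answer: S2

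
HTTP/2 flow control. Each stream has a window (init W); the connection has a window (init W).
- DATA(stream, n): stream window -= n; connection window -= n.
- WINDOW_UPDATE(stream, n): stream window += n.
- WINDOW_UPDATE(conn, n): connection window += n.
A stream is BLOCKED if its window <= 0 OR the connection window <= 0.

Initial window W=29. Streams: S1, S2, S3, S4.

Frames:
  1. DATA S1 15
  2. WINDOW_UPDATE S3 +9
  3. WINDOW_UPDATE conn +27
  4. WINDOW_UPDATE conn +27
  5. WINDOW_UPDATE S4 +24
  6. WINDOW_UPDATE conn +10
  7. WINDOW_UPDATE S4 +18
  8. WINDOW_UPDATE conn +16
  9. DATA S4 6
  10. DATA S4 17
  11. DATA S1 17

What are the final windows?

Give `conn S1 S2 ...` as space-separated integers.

Answer: 54 -3 29 38 48

Derivation:
Op 1: conn=14 S1=14 S2=29 S3=29 S4=29 blocked=[]
Op 2: conn=14 S1=14 S2=29 S3=38 S4=29 blocked=[]
Op 3: conn=41 S1=14 S2=29 S3=38 S4=29 blocked=[]
Op 4: conn=68 S1=14 S2=29 S3=38 S4=29 blocked=[]
Op 5: conn=68 S1=14 S2=29 S3=38 S4=53 blocked=[]
Op 6: conn=78 S1=14 S2=29 S3=38 S4=53 blocked=[]
Op 7: conn=78 S1=14 S2=29 S3=38 S4=71 blocked=[]
Op 8: conn=94 S1=14 S2=29 S3=38 S4=71 blocked=[]
Op 9: conn=88 S1=14 S2=29 S3=38 S4=65 blocked=[]
Op 10: conn=71 S1=14 S2=29 S3=38 S4=48 blocked=[]
Op 11: conn=54 S1=-3 S2=29 S3=38 S4=48 blocked=[1]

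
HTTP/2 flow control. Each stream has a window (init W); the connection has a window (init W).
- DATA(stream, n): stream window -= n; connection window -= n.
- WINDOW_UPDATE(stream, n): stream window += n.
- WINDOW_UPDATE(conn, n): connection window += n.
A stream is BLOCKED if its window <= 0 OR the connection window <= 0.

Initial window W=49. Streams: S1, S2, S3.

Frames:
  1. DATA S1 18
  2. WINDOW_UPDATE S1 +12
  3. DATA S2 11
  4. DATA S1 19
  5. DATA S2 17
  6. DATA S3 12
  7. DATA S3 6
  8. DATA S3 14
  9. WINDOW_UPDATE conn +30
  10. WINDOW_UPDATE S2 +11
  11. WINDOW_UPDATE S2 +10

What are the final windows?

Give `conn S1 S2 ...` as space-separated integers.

Op 1: conn=31 S1=31 S2=49 S3=49 blocked=[]
Op 2: conn=31 S1=43 S2=49 S3=49 blocked=[]
Op 3: conn=20 S1=43 S2=38 S3=49 blocked=[]
Op 4: conn=1 S1=24 S2=38 S3=49 blocked=[]
Op 5: conn=-16 S1=24 S2=21 S3=49 blocked=[1, 2, 3]
Op 6: conn=-28 S1=24 S2=21 S3=37 blocked=[1, 2, 3]
Op 7: conn=-34 S1=24 S2=21 S3=31 blocked=[1, 2, 3]
Op 8: conn=-48 S1=24 S2=21 S3=17 blocked=[1, 2, 3]
Op 9: conn=-18 S1=24 S2=21 S3=17 blocked=[1, 2, 3]
Op 10: conn=-18 S1=24 S2=32 S3=17 blocked=[1, 2, 3]
Op 11: conn=-18 S1=24 S2=42 S3=17 blocked=[1, 2, 3]

Answer: -18 24 42 17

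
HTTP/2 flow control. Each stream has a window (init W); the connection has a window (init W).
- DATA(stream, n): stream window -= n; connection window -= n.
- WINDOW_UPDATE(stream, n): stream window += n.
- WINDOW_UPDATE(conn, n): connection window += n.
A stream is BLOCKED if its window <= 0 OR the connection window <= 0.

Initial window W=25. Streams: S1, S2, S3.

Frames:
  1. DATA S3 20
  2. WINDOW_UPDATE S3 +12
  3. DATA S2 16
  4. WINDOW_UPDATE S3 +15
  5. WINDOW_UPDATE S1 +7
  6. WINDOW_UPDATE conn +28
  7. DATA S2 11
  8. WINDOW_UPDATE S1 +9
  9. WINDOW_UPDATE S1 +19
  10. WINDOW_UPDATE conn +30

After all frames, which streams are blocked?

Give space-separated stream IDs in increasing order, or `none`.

Answer: S2

Derivation:
Op 1: conn=5 S1=25 S2=25 S3=5 blocked=[]
Op 2: conn=5 S1=25 S2=25 S3=17 blocked=[]
Op 3: conn=-11 S1=25 S2=9 S3=17 blocked=[1, 2, 3]
Op 4: conn=-11 S1=25 S2=9 S3=32 blocked=[1, 2, 3]
Op 5: conn=-11 S1=32 S2=9 S3=32 blocked=[1, 2, 3]
Op 6: conn=17 S1=32 S2=9 S3=32 blocked=[]
Op 7: conn=6 S1=32 S2=-2 S3=32 blocked=[2]
Op 8: conn=6 S1=41 S2=-2 S3=32 blocked=[2]
Op 9: conn=6 S1=60 S2=-2 S3=32 blocked=[2]
Op 10: conn=36 S1=60 S2=-2 S3=32 blocked=[2]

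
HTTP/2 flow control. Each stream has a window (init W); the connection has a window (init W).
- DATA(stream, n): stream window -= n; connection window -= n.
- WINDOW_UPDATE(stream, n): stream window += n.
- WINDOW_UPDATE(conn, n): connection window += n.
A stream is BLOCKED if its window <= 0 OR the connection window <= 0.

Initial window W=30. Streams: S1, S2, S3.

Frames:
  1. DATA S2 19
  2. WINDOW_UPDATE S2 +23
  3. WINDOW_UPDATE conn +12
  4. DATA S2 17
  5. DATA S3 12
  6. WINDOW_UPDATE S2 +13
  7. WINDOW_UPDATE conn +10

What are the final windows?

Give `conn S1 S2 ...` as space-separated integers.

Answer: 4 30 30 18

Derivation:
Op 1: conn=11 S1=30 S2=11 S3=30 blocked=[]
Op 2: conn=11 S1=30 S2=34 S3=30 blocked=[]
Op 3: conn=23 S1=30 S2=34 S3=30 blocked=[]
Op 4: conn=6 S1=30 S2=17 S3=30 blocked=[]
Op 5: conn=-6 S1=30 S2=17 S3=18 blocked=[1, 2, 3]
Op 6: conn=-6 S1=30 S2=30 S3=18 blocked=[1, 2, 3]
Op 7: conn=4 S1=30 S2=30 S3=18 blocked=[]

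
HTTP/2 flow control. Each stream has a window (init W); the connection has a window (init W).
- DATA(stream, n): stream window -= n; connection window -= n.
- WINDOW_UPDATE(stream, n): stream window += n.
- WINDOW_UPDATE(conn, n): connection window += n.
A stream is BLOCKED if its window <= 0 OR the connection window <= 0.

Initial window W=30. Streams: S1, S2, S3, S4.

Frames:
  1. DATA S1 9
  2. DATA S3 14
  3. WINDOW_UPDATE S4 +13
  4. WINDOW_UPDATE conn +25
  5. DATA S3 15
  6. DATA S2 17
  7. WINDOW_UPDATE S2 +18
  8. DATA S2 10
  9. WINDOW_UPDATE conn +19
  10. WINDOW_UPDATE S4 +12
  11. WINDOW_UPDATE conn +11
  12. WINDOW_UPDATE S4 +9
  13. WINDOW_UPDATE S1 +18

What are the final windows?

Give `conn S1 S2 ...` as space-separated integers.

Op 1: conn=21 S1=21 S2=30 S3=30 S4=30 blocked=[]
Op 2: conn=7 S1=21 S2=30 S3=16 S4=30 blocked=[]
Op 3: conn=7 S1=21 S2=30 S3=16 S4=43 blocked=[]
Op 4: conn=32 S1=21 S2=30 S3=16 S4=43 blocked=[]
Op 5: conn=17 S1=21 S2=30 S3=1 S4=43 blocked=[]
Op 6: conn=0 S1=21 S2=13 S3=1 S4=43 blocked=[1, 2, 3, 4]
Op 7: conn=0 S1=21 S2=31 S3=1 S4=43 blocked=[1, 2, 3, 4]
Op 8: conn=-10 S1=21 S2=21 S3=1 S4=43 blocked=[1, 2, 3, 4]
Op 9: conn=9 S1=21 S2=21 S3=1 S4=43 blocked=[]
Op 10: conn=9 S1=21 S2=21 S3=1 S4=55 blocked=[]
Op 11: conn=20 S1=21 S2=21 S3=1 S4=55 blocked=[]
Op 12: conn=20 S1=21 S2=21 S3=1 S4=64 blocked=[]
Op 13: conn=20 S1=39 S2=21 S3=1 S4=64 blocked=[]

Answer: 20 39 21 1 64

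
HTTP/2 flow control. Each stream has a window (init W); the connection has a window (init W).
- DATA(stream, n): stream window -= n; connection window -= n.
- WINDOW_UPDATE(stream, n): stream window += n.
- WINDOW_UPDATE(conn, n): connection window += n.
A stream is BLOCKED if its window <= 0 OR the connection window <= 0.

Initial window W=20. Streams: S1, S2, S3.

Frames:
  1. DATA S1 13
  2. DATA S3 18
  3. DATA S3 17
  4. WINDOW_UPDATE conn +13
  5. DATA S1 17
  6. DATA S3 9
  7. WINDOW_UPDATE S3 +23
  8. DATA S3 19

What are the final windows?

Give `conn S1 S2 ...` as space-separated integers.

Answer: -60 -10 20 -20

Derivation:
Op 1: conn=7 S1=7 S2=20 S3=20 blocked=[]
Op 2: conn=-11 S1=7 S2=20 S3=2 blocked=[1, 2, 3]
Op 3: conn=-28 S1=7 S2=20 S3=-15 blocked=[1, 2, 3]
Op 4: conn=-15 S1=7 S2=20 S3=-15 blocked=[1, 2, 3]
Op 5: conn=-32 S1=-10 S2=20 S3=-15 blocked=[1, 2, 3]
Op 6: conn=-41 S1=-10 S2=20 S3=-24 blocked=[1, 2, 3]
Op 7: conn=-41 S1=-10 S2=20 S3=-1 blocked=[1, 2, 3]
Op 8: conn=-60 S1=-10 S2=20 S3=-20 blocked=[1, 2, 3]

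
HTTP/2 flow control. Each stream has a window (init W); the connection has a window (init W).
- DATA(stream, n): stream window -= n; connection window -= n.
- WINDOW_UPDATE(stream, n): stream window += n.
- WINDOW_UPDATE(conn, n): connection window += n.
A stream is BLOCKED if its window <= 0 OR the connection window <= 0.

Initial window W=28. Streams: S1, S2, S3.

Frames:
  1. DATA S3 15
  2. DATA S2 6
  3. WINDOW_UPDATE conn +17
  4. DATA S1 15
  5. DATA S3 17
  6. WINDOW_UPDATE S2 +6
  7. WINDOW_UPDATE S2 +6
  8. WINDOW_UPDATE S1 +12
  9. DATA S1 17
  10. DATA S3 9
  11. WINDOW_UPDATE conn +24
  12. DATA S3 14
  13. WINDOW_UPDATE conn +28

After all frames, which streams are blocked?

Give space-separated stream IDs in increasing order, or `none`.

Answer: S3

Derivation:
Op 1: conn=13 S1=28 S2=28 S3=13 blocked=[]
Op 2: conn=7 S1=28 S2=22 S3=13 blocked=[]
Op 3: conn=24 S1=28 S2=22 S3=13 blocked=[]
Op 4: conn=9 S1=13 S2=22 S3=13 blocked=[]
Op 5: conn=-8 S1=13 S2=22 S3=-4 blocked=[1, 2, 3]
Op 6: conn=-8 S1=13 S2=28 S3=-4 blocked=[1, 2, 3]
Op 7: conn=-8 S1=13 S2=34 S3=-4 blocked=[1, 2, 3]
Op 8: conn=-8 S1=25 S2=34 S3=-4 blocked=[1, 2, 3]
Op 9: conn=-25 S1=8 S2=34 S3=-4 blocked=[1, 2, 3]
Op 10: conn=-34 S1=8 S2=34 S3=-13 blocked=[1, 2, 3]
Op 11: conn=-10 S1=8 S2=34 S3=-13 blocked=[1, 2, 3]
Op 12: conn=-24 S1=8 S2=34 S3=-27 blocked=[1, 2, 3]
Op 13: conn=4 S1=8 S2=34 S3=-27 blocked=[3]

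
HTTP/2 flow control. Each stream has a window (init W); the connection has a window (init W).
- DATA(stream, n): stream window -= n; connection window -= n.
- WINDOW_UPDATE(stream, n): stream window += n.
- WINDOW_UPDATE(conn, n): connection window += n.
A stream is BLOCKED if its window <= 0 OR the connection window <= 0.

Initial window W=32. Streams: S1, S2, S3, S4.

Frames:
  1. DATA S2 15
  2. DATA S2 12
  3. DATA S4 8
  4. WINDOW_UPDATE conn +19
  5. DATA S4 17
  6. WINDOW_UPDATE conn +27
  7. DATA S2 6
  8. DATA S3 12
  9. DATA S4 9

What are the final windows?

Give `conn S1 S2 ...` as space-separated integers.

Op 1: conn=17 S1=32 S2=17 S3=32 S4=32 blocked=[]
Op 2: conn=5 S1=32 S2=5 S3=32 S4=32 blocked=[]
Op 3: conn=-3 S1=32 S2=5 S3=32 S4=24 blocked=[1, 2, 3, 4]
Op 4: conn=16 S1=32 S2=5 S3=32 S4=24 blocked=[]
Op 5: conn=-1 S1=32 S2=5 S3=32 S4=7 blocked=[1, 2, 3, 4]
Op 6: conn=26 S1=32 S2=5 S3=32 S4=7 blocked=[]
Op 7: conn=20 S1=32 S2=-1 S3=32 S4=7 blocked=[2]
Op 8: conn=8 S1=32 S2=-1 S3=20 S4=7 blocked=[2]
Op 9: conn=-1 S1=32 S2=-1 S3=20 S4=-2 blocked=[1, 2, 3, 4]

Answer: -1 32 -1 20 -2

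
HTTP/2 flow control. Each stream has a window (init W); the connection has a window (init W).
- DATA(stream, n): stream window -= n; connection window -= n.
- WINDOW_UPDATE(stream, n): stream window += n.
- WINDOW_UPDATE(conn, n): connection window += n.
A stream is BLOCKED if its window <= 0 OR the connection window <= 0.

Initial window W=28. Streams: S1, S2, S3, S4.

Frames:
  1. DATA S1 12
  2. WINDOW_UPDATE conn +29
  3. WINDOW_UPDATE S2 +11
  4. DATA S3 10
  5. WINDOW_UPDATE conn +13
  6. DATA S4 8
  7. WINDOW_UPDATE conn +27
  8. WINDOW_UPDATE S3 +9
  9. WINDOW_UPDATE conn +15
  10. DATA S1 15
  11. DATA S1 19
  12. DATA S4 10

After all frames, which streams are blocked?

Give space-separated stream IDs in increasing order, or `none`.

Answer: S1

Derivation:
Op 1: conn=16 S1=16 S2=28 S3=28 S4=28 blocked=[]
Op 2: conn=45 S1=16 S2=28 S3=28 S4=28 blocked=[]
Op 3: conn=45 S1=16 S2=39 S3=28 S4=28 blocked=[]
Op 4: conn=35 S1=16 S2=39 S3=18 S4=28 blocked=[]
Op 5: conn=48 S1=16 S2=39 S3=18 S4=28 blocked=[]
Op 6: conn=40 S1=16 S2=39 S3=18 S4=20 blocked=[]
Op 7: conn=67 S1=16 S2=39 S3=18 S4=20 blocked=[]
Op 8: conn=67 S1=16 S2=39 S3=27 S4=20 blocked=[]
Op 9: conn=82 S1=16 S2=39 S3=27 S4=20 blocked=[]
Op 10: conn=67 S1=1 S2=39 S3=27 S4=20 blocked=[]
Op 11: conn=48 S1=-18 S2=39 S3=27 S4=20 blocked=[1]
Op 12: conn=38 S1=-18 S2=39 S3=27 S4=10 blocked=[1]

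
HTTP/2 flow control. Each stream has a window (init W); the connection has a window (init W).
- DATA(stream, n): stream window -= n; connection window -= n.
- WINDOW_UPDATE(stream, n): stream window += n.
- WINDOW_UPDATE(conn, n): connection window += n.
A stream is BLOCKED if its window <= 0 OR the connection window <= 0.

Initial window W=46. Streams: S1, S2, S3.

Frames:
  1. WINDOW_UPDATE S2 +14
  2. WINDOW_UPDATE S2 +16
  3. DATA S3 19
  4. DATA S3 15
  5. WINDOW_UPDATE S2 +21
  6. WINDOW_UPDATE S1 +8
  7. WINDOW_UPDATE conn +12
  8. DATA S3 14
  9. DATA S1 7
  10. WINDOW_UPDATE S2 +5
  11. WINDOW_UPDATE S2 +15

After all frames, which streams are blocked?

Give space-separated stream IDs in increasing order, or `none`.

Answer: S3

Derivation:
Op 1: conn=46 S1=46 S2=60 S3=46 blocked=[]
Op 2: conn=46 S1=46 S2=76 S3=46 blocked=[]
Op 3: conn=27 S1=46 S2=76 S3=27 blocked=[]
Op 4: conn=12 S1=46 S2=76 S3=12 blocked=[]
Op 5: conn=12 S1=46 S2=97 S3=12 blocked=[]
Op 6: conn=12 S1=54 S2=97 S3=12 blocked=[]
Op 7: conn=24 S1=54 S2=97 S3=12 blocked=[]
Op 8: conn=10 S1=54 S2=97 S3=-2 blocked=[3]
Op 9: conn=3 S1=47 S2=97 S3=-2 blocked=[3]
Op 10: conn=3 S1=47 S2=102 S3=-2 blocked=[3]
Op 11: conn=3 S1=47 S2=117 S3=-2 blocked=[3]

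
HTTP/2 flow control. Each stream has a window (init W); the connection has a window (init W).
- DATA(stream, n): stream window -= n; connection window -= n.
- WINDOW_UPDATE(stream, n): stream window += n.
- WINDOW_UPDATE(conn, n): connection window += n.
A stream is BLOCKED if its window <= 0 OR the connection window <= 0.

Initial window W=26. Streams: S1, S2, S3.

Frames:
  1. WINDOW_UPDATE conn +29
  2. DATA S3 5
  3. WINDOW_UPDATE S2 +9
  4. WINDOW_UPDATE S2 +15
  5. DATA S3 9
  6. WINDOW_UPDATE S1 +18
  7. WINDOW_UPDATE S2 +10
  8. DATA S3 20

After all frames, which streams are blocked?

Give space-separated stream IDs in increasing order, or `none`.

Op 1: conn=55 S1=26 S2=26 S3=26 blocked=[]
Op 2: conn=50 S1=26 S2=26 S3=21 blocked=[]
Op 3: conn=50 S1=26 S2=35 S3=21 blocked=[]
Op 4: conn=50 S1=26 S2=50 S3=21 blocked=[]
Op 5: conn=41 S1=26 S2=50 S3=12 blocked=[]
Op 6: conn=41 S1=44 S2=50 S3=12 blocked=[]
Op 7: conn=41 S1=44 S2=60 S3=12 blocked=[]
Op 8: conn=21 S1=44 S2=60 S3=-8 blocked=[3]

Answer: S3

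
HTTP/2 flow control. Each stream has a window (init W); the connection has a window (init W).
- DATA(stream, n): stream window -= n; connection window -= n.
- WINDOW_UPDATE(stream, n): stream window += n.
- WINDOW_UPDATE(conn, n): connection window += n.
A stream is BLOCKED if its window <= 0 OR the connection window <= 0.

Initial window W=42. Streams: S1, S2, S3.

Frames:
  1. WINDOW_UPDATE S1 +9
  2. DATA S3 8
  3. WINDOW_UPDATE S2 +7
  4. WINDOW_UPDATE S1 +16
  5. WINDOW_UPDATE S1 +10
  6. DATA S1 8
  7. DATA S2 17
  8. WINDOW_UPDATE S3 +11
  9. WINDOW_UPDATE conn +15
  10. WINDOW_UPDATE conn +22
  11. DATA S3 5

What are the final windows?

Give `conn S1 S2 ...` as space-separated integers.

Answer: 41 69 32 40

Derivation:
Op 1: conn=42 S1=51 S2=42 S3=42 blocked=[]
Op 2: conn=34 S1=51 S2=42 S3=34 blocked=[]
Op 3: conn=34 S1=51 S2=49 S3=34 blocked=[]
Op 4: conn=34 S1=67 S2=49 S3=34 blocked=[]
Op 5: conn=34 S1=77 S2=49 S3=34 blocked=[]
Op 6: conn=26 S1=69 S2=49 S3=34 blocked=[]
Op 7: conn=9 S1=69 S2=32 S3=34 blocked=[]
Op 8: conn=9 S1=69 S2=32 S3=45 blocked=[]
Op 9: conn=24 S1=69 S2=32 S3=45 blocked=[]
Op 10: conn=46 S1=69 S2=32 S3=45 blocked=[]
Op 11: conn=41 S1=69 S2=32 S3=40 blocked=[]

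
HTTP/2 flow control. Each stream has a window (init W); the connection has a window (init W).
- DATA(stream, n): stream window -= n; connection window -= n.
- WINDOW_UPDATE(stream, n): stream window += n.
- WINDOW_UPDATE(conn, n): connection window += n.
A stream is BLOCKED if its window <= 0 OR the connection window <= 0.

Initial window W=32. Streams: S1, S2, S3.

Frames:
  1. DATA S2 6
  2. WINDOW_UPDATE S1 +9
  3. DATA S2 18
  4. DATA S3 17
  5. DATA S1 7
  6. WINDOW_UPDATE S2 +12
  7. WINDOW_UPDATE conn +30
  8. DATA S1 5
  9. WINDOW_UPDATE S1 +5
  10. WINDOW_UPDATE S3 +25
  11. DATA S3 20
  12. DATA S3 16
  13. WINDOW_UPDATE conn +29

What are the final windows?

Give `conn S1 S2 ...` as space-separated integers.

Op 1: conn=26 S1=32 S2=26 S3=32 blocked=[]
Op 2: conn=26 S1=41 S2=26 S3=32 blocked=[]
Op 3: conn=8 S1=41 S2=8 S3=32 blocked=[]
Op 4: conn=-9 S1=41 S2=8 S3=15 blocked=[1, 2, 3]
Op 5: conn=-16 S1=34 S2=8 S3=15 blocked=[1, 2, 3]
Op 6: conn=-16 S1=34 S2=20 S3=15 blocked=[1, 2, 3]
Op 7: conn=14 S1=34 S2=20 S3=15 blocked=[]
Op 8: conn=9 S1=29 S2=20 S3=15 blocked=[]
Op 9: conn=9 S1=34 S2=20 S3=15 blocked=[]
Op 10: conn=9 S1=34 S2=20 S3=40 blocked=[]
Op 11: conn=-11 S1=34 S2=20 S3=20 blocked=[1, 2, 3]
Op 12: conn=-27 S1=34 S2=20 S3=4 blocked=[1, 2, 3]
Op 13: conn=2 S1=34 S2=20 S3=4 blocked=[]

Answer: 2 34 20 4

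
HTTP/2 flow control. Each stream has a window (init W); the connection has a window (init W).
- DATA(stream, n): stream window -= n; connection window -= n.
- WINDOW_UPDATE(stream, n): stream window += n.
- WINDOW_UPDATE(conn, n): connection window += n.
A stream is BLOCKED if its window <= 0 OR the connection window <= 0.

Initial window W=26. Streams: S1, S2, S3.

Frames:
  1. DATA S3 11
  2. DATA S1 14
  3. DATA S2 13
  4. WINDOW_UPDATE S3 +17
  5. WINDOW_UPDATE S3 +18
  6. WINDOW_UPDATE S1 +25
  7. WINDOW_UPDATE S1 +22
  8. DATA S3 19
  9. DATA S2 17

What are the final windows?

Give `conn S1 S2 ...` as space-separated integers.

Answer: -48 59 -4 31

Derivation:
Op 1: conn=15 S1=26 S2=26 S3=15 blocked=[]
Op 2: conn=1 S1=12 S2=26 S3=15 blocked=[]
Op 3: conn=-12 S1=12 S2=13 S3=15 blocked=[1, 2, 3]
Op 4: conn=-12 S1=12 S2=13 S3=32 blocked=[1, 2, 3]
Op 5: conn=-12 S1=12 S2=13 S3=50 blocked=[1, 2, 3]
Op 6: conn=-12 S1=37 S2=13 S3=50 blocked=[1, 2, 3]
Op 7: conn=-12 S1=59 S2=13 S3=50 blocked=[1, 2, 3]
Op 8: conn=-31 S1=59 S2=13 S3=31 blocked=[1, 2, 3]
Op 9: conn=-48 S1=59 S2=-4 S3=31 blocked=[1, 2, 3]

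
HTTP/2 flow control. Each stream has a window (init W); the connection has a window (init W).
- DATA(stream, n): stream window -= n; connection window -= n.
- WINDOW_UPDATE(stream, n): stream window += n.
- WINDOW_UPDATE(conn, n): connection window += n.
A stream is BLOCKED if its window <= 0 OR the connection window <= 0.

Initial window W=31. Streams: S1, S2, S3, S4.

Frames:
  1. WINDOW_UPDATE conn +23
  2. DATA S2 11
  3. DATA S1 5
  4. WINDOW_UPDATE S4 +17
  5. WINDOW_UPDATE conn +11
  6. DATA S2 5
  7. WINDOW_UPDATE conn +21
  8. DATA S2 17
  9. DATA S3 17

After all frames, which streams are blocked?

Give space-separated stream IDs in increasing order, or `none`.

Op 1: conn=54 S1=31 S2=31 S3=31 S4=31 blocked=[]
Op 2: conn=43 S1=31 S2=20 S3=31 S4=31 blocked=[]
Op 3: conn=38 S1=26 S2=20 S3=31 S4=31 blocked=[]
Op 4: conn=38 S1=26 S2=20 S3=31 S4=48 blocked=[]
Op 5: conn=49 S1=26 S2=20 S3=31 S4=48 blocked=[]
Op 6: conn=44 S1=26 S2=15 S3=31 S4=48 blocked=[]
Op 7: conn=65 S1=26 S2=15 S3=31 S4=48 blocked=[]
Op 8: conn=48 S1=26 S2=-2 S3=31 S4=48 blocked=[2]
Op 9: conn=31 S1=26 S2=-2 S3=14 S4=48 blocked=[2]

Answer: S2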